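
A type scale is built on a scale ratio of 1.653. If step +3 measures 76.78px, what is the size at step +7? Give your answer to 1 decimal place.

573.2px

Moving from step +3 to step +7 is 4 steps up, so multiply by r⁴.
76.78 × 1.653⁴ = 76.78 × 7.46606 ≈ 573.244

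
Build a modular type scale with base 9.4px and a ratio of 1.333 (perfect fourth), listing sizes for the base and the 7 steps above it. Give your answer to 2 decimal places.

9.40px, 12.53px, 16.70px, 22.26px, 29.68px, 39.56px, 52.74px, 70.30px

Step 0: 9.4px
Step 1: 9.4 × 1.333 = 12.53
Step 2: 9.4 × 1.333² = 16.70
Step 3: 9.4 × 1.333³ = 22.26
Step 4: 9.4 × 1.333⁴ = 29.68
Step 5: 9.4 × 1.333⁵ = 39.56
Step 6: 9.4 × 1.333⁶ = 52.74
Step 7: 9.4 × 1.333⁷ = 70.30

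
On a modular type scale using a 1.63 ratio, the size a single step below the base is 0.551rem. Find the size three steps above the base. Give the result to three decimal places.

Moving from step -1 to step +3 is 4 steps up, so multiply by r⁴.
0.551 × 1.63⁴ = 0.551 × 7.05912 ≈ 3.890

3.890rem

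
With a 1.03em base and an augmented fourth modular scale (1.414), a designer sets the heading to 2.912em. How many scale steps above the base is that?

3

1.414ⁿ = 2.912 / 1.03 = 2.8272
n = ln(2.8272) / ln(1.414) = 1.0393 / 0.3464 ≈ 3.00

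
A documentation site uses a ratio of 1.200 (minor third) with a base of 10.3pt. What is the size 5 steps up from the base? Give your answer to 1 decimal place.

A modular type scale is a geometric sequence: sizeₙ = base × rⁿ.
10.3 × 1.200⁵ = 10.3 × 2.48832 ≈ 25.63

25.6pt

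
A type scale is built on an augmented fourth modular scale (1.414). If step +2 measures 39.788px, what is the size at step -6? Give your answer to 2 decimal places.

2.49px

39.788 ÷ 1.414⁸ = 39.788 ÷ 15.98068 ≈ 2.490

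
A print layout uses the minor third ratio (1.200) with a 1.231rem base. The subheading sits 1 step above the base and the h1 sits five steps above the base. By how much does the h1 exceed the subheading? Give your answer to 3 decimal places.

1.586rem

Step 1: 1.231 × 1.200 = 1.47720rem
Step 5: 1.231 × 1.200⁵ = 3.06312rem
Difference: 3.06312 − 1.47720 = 1.58592rem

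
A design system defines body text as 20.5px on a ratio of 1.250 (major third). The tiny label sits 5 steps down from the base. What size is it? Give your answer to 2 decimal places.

Each step on a modular scale multiplies by the ratio, so the size n steps from the base is base × ratioⁿ.
20.5 ÷ 1.250⁵ = 20.5 ÷ 3.05176 ≈ 6.72

6.72px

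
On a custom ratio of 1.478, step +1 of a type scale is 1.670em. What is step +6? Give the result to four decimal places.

1.670 × 1.478⁵ = 1.670 × 7.05297 ≈ 11.7785

11.7785em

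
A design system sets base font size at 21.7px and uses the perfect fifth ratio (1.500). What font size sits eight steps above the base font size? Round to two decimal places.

556.15px

21.7 × 1.500⁸ = 21.7 × 25.62891 ≈ 556.15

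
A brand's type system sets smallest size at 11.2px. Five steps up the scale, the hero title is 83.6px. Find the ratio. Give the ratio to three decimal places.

1.495

r⁵ = 83.6 / 11.2, so r = (83.6/11.2)^(1/5).
r = 7.4643^(1/5) ≈ 1.4949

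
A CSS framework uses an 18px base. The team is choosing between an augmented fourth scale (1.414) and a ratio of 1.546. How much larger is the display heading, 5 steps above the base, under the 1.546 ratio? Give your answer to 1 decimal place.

57.2px

Augmented fourth: 18.0 × 1.414⁵ = 101.747px
At 1.546: 18.0 × 1.546⁵ = 158.972px
Difference: 158.972 − 101.747 = 57.225px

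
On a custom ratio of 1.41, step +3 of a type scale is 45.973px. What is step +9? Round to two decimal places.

45.973 × 1.41⁶ = 45.973 × 7.85805 ≈ 361.258

361.26px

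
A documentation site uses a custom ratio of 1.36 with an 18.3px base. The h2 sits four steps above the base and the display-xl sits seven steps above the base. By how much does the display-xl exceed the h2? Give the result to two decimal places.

94.87px

Step 4: 18.3 × 1.36⁴ = 62.6047px
Step 7: 18.3 × 1.36⁷ = 157.4793px
Difference: 157.4793 − 62.6047 = 94.8746px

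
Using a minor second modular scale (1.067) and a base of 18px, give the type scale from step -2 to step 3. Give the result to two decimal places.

15.81px, 16.87px, 18.00px, 19.21px, 20.49px, 21.87px

Step -2: 18.0 ÷ 1.067² = 15.81
Step -1: 18.0 ÷ 1.067 = 16.87
Step 0: 18px
Step 1: 18.0 × 1.067 = 19.21
Step 2: 18.0 × 1.067² = 20.49
Step 3: 18.0 × 1.067³ = 21.87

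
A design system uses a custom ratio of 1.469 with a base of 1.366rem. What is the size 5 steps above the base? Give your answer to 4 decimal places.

A modular type scale is a geometric sequence: sizeₙ = base × rⁿ.
1.366 × 1.469⁵ = 1.366 × 6.84083 ≈ 9.3446

9.3446rem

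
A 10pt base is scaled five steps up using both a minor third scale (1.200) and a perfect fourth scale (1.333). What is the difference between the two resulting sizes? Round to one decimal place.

17.2pt

Minor third: 10.0 × 1.200⁵ = 24.883pt
Perfect fourth: 10.0 × 1.333⁵ = 42.087pt
Difference: 42.087 − 24.883 = 17.204pt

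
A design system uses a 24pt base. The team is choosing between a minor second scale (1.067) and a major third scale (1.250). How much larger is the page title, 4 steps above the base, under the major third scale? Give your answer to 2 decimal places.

27.49pt

Minor second: 24.0 × 1.067⁴ = 31.1078pt
Major third: 24.0 × 1.250⁴ = 58.5938pt
Difference: 58.5938 − 31.1078 = 27.4860pt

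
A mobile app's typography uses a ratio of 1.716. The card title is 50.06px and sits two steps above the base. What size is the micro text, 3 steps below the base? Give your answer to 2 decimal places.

50.06 ÷ 1.716⁵ = 50.06 ÷ 14.87943 ≈ 3.364

3.36px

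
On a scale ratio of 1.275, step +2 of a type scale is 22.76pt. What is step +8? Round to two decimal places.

97.78pt

Moving from step +2 to step +8 is 6 steps up, so multiply by r⁶.
22.76 × 1.275⁶ = 22.76 × 4.29597 ≈ 97.776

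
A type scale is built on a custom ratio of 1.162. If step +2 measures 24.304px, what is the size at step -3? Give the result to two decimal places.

11.47px

24.304 ÷ 1.162⁵ = 24.304 ÷ 2.11851 ≈ 11.472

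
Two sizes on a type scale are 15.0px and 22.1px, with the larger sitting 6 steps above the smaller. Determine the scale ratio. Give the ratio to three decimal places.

The ratio satisfies 15.0 × r⁶ = 22.1, so r = (22.1 / 15.0)^(1/6).
r = 1.4733^(1/6) ≈ 1.0667

1.067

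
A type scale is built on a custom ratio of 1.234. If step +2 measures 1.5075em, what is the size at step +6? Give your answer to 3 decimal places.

The gap is 6 − (2) = 4 steps, so the factor is 1.234^4.
1.5075 × 1.234⁴ = 1.5075 × 2.31879 ≈ 3.496

3.496em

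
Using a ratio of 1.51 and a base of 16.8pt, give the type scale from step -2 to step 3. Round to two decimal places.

7.37pt, 11.13pt, 16.80pt, 25.37pt, 38.31pt, 57.84pt

Step -2: 16.8 ÷ 1.51² = 7.37
Step -1: 16.8 ÷ 1.51 = 11.13
Step 0: 16.8pt
Step 1: 16.8 × 1.51 = 25.37
Step 2: 16.8 × 1.51² = 38.31
Step 3: 16.8 × 1.51³ = 57.84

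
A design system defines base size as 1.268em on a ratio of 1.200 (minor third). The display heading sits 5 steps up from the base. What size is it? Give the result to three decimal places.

3.155em

A modular type scale is a geometric sequence: sizeₙ = base × rⁿ.
1.268 × 1.200⁵ = 1.268 × 2.48832 ≈ 3.155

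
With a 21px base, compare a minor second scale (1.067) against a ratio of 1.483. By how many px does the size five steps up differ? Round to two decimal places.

Minor second: 21.0 × 1.067⁵ = 29.0430px
At 1.483: 21.0 × 1.483⁵ = 150.6347px
Difference: 150.6347 − 29.0430 = 121.5917px

121.59px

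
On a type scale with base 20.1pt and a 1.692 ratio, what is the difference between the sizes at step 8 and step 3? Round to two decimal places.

1252.84pt

Step 3: 20.1 × 1.692³ = 97.3637pt
Step 8: 20.1 × 1.692⁸ = 1350.2026pt
Difference: 1350.2026 − 97.3637 = 1252.8389pt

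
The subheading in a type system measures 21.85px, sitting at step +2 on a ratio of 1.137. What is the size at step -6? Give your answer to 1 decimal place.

7.8px

21.85 ÷ 1.137⁸ = 21.85 ÷ 2.79308 ≈ 7.823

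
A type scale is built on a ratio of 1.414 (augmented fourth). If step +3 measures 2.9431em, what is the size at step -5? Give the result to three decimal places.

2.9431 ÷ 1.414⁸ = 2.9431 ÷ 15.98068 ≈ 0.184

0.184em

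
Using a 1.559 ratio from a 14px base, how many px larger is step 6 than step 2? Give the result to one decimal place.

Step 2: 14.0 × 1.559² = 34.027px
Step 6: 14.0 × 1.559⁶ = 201.004px
Difference: 201.004 − 34.027 = 166.977px

167.0px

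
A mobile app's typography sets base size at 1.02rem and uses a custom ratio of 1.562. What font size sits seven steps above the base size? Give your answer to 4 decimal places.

23.1402rem

1.02 × 1.562⁷ = 1.02 × 22.68648 ≈ 23.1402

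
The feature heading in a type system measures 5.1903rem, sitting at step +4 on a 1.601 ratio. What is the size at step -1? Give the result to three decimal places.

The gap is -1 − (4) = -5 steps, so the factor is 1.601^-5.
5.1903 ÷ 1.601⁵ = 5.1903 ÷ 10.51857 ≈ 0.493

0.493rem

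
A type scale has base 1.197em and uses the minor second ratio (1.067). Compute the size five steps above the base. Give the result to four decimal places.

1.197 × 1.067⁵ = 1.197 × 1.38300 ≈ 1.6555

1.6555em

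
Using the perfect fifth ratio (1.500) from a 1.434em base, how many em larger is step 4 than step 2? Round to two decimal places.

Step 2: 1.434 × 1.500² = 3.2265em
Step 4: 1.434 × 1.500⁴ = 7.2596em
Difference: 7.2596 − 3.2265 = 4.0331em

4.03em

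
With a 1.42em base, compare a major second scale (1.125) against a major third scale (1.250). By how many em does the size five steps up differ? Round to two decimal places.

1.77em

Major second: 1.42 × 1.125⁵ = 2.5589em
Major third: 1.42 × 1.250⁵ = 4.3335em
Difference: 4.3335 − 2.5589 = 1.7746em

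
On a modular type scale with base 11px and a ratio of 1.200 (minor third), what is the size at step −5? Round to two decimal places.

4.42px

11.0 ÷ 1.200⁵ = 11.0 ÷ 2.48832 ≈ 4.42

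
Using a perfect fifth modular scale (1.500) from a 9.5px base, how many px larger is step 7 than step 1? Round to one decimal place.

Step 1: 9.5 × 1.500 = 14.250px
Step 7: 9.5 × 1.500⁷ = 162.316px
Difference: 162.316 − 14.250 = 148.066px

148.1px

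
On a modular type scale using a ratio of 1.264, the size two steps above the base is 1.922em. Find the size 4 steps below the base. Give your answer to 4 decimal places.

0.4713em

1.922 ÷ 1.264⁶ = 1.922 ÷ 4.07833 ≈ 0.4713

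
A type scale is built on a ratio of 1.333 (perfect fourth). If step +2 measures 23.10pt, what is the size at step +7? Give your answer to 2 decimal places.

97.22pt

23.10 × 1.333⁵ = 23.10 × 4.20873 ≈ 97.222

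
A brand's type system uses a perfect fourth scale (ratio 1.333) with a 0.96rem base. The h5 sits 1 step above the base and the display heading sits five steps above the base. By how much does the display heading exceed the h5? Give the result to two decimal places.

Step 1: 0.96 × 1.333 = 1.2797rem
Step 5: 0.96 × 1.333⁵ = 4.0404rem
Difference: 4.0404 − 1.2797 = 2.7607rem

2.76rem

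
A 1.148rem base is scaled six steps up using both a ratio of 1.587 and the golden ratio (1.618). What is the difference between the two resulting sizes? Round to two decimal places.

At 1.587: 1.148 × 1.587⁶ = 18.3402rem
Golden ratio: 1.148 × 1.618⁶ = 20.5974rem
Difference: 20.5974 − 18.3402 = 2.2572rem

2.26rem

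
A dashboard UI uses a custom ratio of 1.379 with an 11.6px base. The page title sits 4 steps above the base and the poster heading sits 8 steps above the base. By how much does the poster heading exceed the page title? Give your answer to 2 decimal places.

Step 4: 11.6 × 1.379⁴ = 41.9484px
Step 8: 11.6 × 1.379⁸ = 151.6953px
Difference: 151.6953 − 41.9484 = 109.7469px

109.75px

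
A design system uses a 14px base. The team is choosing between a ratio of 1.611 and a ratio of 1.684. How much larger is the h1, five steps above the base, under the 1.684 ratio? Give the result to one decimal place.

At 1.611: 14.0 × 1.611⁵ = 151.917px
At 1.684: 14.0 × 1.684⁵ = 189.600px
Difference: 189.600 − 151.917 = 37.683px

37.7px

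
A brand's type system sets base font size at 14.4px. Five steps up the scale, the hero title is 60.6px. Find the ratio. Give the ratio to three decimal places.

1.333

r⁵ = 60.6 / 14.4, so r = (60.6/14.4)^(1/5).
r = 4.2083^(1/5) ≈ 1.3330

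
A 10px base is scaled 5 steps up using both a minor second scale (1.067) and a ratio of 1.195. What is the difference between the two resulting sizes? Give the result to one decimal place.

Minor second: 10.0 × 1.067⁵ = 13.830px
At 1.195: 10.0 × 1.195⁵ = 24.369px
Difference: 24.369 − 13.830 = 10.539px

10.5px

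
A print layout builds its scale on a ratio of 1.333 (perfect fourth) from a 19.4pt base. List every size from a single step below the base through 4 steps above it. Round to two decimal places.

Step -1: 19.4 ÷ 1.333 = 14.55
Step 0: 19.4pt
Step 1: 19.4 × 1.333 = 25.86
Step 2: 19.4 × 1.333² = 34.47
Step 3: 19.4 × 1.333³ = 45.95
Step 4: 19.4 × 1.333⁴ = 61.25

14.55pt, 19.40pt, 25.86pt, 34.47pt, 45.95pt, 61.25pt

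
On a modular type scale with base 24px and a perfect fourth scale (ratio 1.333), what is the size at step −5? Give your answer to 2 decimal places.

Each step on a modular scale multiplies by the ratio, so the size n steps from the base is base × ratioⁿ.
24.0 ÷ 1.333⁵ = 24.0 ÷ 4.20873 ≈ 5.70

5.70px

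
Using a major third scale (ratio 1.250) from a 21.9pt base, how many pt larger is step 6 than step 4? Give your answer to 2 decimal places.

30.08pt

Step 4: 21.9 × 1.250⁴ = 53.4668pt
Step 6: 21.9 × 1.250⁶ = 83.5419pt
Difference: 83.5419 − 53.4668 = 30.0751pt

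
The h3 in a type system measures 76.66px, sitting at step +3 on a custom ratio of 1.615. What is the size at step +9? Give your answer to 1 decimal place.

Moving from step +3 to step +9 is 6 steps up, so multiply by r⁶.
76.66 × 1.615⁶ = 76.66 × 17.74333 ≈ 1360.204

1360.2px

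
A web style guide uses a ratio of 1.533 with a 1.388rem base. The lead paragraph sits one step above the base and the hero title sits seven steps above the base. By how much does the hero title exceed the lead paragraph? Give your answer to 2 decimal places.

25.49rem

Step 1: 1.388 × 1.533 = 2.1278rem
Step 7: 1.388 × 1.533⁷ = 27.6175rem
Difference: 27.6175 − 2.1278 = 25.4897rem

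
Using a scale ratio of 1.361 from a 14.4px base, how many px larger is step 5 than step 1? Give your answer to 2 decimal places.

47.65px

Step 1: 14.4 × 1.361 = 19.5984px
Step 5: 14.4 × 1.361⁵ = 67.2439px
Difference: 67.2439 − 19.5984 = 47.6455px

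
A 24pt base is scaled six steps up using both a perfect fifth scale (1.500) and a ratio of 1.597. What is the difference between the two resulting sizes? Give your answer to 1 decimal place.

124.8pt

Perfect fifth: 24.0 × 1.500⁶ = 273.375pt
At 1.597: 24.0 × 1.597⁶ = 398.145pt
Difference: 398.145 − 273.375 = 124.770pt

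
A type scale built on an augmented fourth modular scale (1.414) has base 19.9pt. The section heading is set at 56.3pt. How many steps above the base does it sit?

1.414ⁿ = 56.3 / 19.9 = 2.8291
n = ln(2.8291) / ln(1.414) = 1.0400 / 0.3464 ≈ 3.00

3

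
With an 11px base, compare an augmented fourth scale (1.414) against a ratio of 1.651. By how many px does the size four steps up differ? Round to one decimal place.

Augmented fourth: 11.0 × 1.414⁴ = 43.973px
At 1.651: 11.0 × 1.651⁴ = 81.730px
Difference: 81.730 − 43.973 = 37.757px

37.8px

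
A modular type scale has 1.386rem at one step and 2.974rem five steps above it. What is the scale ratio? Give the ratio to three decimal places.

The ratio satisfies 1.386 × r⁵ = 2.974, so r = (2.974 / 1.386)^(1/5).
r = 2.1457^(1/5) ≈ 1.1650

1.165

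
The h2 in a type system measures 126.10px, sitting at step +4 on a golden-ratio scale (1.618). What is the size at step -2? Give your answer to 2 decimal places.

Moving from step +4 to step -2 is 6 steps down, so divide by r⁶.
126.10 ÷ 1.618⁶ = 126.10 ÷ 17.94201 ≈ 7.028

7.03px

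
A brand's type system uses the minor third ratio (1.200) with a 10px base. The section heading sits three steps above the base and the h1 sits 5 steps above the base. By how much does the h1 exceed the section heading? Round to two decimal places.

7.60px

Step 3: 10.0 × 1.200³ = 17.2800px
Step 5: 10.0 × 1.200⁵ = 24.8832px
Difference: 24.8832 − 17.2800 = 7.6032px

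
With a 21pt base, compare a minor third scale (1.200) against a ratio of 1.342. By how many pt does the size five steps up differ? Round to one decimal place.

39.2pt

Minor third: 21.0 × 1.200⁵ = 52.255pt
At 1.342: 21.0 × 1.342⁵ = 91.408pt
Difference: 91.408 − 52.255 = 39.153pt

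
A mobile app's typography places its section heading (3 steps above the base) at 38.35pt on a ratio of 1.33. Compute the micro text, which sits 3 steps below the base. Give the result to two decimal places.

6.93pt

38.35 ÷ 1.33⁶ = 38.35 ÷ 5.53490 ≈ 6.929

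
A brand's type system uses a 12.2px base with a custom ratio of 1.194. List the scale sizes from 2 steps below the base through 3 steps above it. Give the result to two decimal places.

Step -2: 12.2 ÷ 1.194² = 8.56
Step -1: 12.2 ÷ 1.194 = 10.22
Step 0: 12.2px
Step 1: 12.2 × 1.194 = 14.57
Step 2: 12.2 × 1.194² = 17.39
Step 3: 12.2 × 1.194³ = 20.77

8.56px, 10.22px, 12.20px, 14.57px, 17.39px, 20.77px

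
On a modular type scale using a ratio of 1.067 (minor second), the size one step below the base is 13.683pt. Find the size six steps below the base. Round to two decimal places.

The gap is -6 − (-1) = -5 steps, so the factor is 1.067^-5.
13.683 ÷ 1.067⁵ = 13.683 ÷ 1.38300 ≈ 9.894

9.89pt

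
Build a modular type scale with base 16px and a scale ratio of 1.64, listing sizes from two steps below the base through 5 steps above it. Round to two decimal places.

Step -2: 16.0 ÷ 1.64² = 5.95
Step -1: 16.0 ÷ 1.64 = 9.76
Step 0: 16px
Step 1: 16.0 × 1.64 = 26.24
Step 2: 16.0 × 1.64² = 43.03
Step 3: 16.0 × 1.64³ = 70.58
Step 4: 16.0 × 1.64⁴ = 115.74
Step 5: 16.0 × 1.64⁵ = 189.82

5.95px, 9.76px, 16.00px, 26.24px, 43.03px, 70.58px, 115.74px, 189.82px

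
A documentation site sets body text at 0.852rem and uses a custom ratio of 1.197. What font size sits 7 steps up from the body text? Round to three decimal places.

3.000rem

0.852 × 1.197⁷ = 0.852 × 3.52094 ≈ 3.000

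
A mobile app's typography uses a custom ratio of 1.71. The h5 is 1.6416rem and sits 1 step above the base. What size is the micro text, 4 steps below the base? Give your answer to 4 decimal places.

1.6416 ÷ 1.71⁵ = 1.6416 ÷ 14.62112 ≈ 0.1123

0.1123rem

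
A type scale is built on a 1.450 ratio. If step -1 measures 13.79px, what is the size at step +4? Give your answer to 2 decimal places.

13.79 × 1.450⁵ = 13.79 × 6.40973 ≈ 88.390

88.39px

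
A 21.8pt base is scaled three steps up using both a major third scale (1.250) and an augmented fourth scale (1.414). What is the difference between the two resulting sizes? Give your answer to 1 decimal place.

Major third: 21.8 × 1.250³ = 42.578pt
Augmented fourth: 21.8 × 1.414³ = 61.632pt
Difference: 61.632 − 42.578 = 19.054pt

19.1pt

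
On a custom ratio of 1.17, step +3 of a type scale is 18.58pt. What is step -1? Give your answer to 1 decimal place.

Moving from step +3 to step -1 is 4 steps down, so divide by r⁴.
18.58 ÷ 1.17⁴ = 18.58 ÷ 1.87389 ≈ 9.915

9.9pt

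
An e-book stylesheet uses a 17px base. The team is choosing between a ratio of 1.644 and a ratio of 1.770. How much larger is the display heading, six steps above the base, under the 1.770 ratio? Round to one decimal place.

187.1px

At 1.644: 17.0 × 1.644⁶ = 335.629px
At 1.770: 17.0 × 1.770⁶ = 522.743px
Difference: 522.743 − 335.629 = 187.114px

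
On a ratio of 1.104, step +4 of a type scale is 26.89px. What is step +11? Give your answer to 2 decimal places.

53.75px

Moving from step +4 to step +11 is 7 steps up, so multiply by r⁷.
26.89 × 1.104⁷ = 26.89 × 1.99887 ≈ 53.749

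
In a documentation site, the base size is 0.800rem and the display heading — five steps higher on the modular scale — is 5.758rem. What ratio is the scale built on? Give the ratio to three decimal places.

1.484

r⁵ = 5.758 / 0.800, so r = (5.758/0.800)^(1/5).
r = 7.1975^(1/5) ≈ 1.4840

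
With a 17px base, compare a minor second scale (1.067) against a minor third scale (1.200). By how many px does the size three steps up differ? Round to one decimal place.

Minor second: 17.0 × 1.067³ = 20.651px
Minor third: 17.0 × 1.200³ = 29.376px
Difference: 29.376 − 20.651 = 8.725px

8.7px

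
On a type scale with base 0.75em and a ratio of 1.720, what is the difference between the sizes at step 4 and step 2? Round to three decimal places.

Step 2: 0.75 × 1.720² = 2.21880em
Step 4: 0.75 × 1.720⁴ = 6.56410em
Difference: 6.56410 − 2.21880 = 4.34530em

4.345em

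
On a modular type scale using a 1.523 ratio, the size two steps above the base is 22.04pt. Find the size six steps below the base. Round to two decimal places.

Moving from step +2 to step -6 is 8 steps down, so divide by r⁸.
22.04 ÷ 1.523⁸ = 22.04 ÷ 28.94671 ≈ 0.761

0.76pt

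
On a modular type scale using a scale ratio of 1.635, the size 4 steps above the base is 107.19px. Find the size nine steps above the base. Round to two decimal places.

1252.40px

107.19 × 1.635⁵ = 107.19 × 11.68393 ≈ 1252.400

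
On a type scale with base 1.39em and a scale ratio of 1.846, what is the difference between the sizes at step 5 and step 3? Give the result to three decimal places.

21.053em

Step 3: 1.39 × 1.846³ = 8.74399em
Step 5: 1.39 × 1.846⁵ = 29.79705em
Difference: 29.79705 − 8.74399 = 21.05306em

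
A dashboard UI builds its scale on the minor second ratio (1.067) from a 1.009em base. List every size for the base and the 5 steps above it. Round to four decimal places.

Step 0: 1.009em
Step 1: 1.009 × 1.067 = 1.0766
Step 2: 1.009 × 1.067² = 1.1487
Step 3: 1.009 × 1.067³ = 1.2257
Step 4: 1.009 × 1.067⁴ = 1.3078
Step 5: 1.009 × 1.067⁵ = 1.3954

1.0090em, 1.0766em, 1.1487em, 1.2257em, 1.3078em, 1.3954em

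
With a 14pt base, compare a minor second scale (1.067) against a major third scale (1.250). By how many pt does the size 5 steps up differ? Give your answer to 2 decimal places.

Minor second: 14.0 × 1.067⁵ = 19.3620pt
Major third: 14.0 × 1.250⁵ = 42.7246pt
Difference: 42.7246 − 19.3620 = 23.3626pt

23.36pt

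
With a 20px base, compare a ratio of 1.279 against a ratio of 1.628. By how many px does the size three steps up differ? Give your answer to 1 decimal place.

At 1.279: 20.0 × 1.279³ = 41.845px
At 1.628: 20.0 × 1.628³ = 86.297px
Difference: 86.297 − 41.845 = 44.452px

44.5px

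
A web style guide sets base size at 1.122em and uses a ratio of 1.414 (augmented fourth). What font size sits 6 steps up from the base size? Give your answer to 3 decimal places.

8.968em

1.122 × 1.414⁶ = 1.122 × 7.99275 ≈ 8.968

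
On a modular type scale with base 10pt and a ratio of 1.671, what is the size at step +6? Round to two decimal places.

217.70pt

10.0 × 1.671⁶ = 10.0 × 21.77001 ≈ 217.70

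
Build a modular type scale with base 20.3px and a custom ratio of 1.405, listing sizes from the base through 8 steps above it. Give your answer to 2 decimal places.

20.30px, 28.52px, 40.07px, 56.30px, 79.10px, 111.14px, 156.15px, 219.40px, 308.25px

Step 0: 20.3px
Step 1: 20.3 × 1.405 = 28.52
Step 2: 20.3 × 1.405² = 40.07
Step 3: 20.3 × 1.405³ = 56.30
Step 4: 20.3 × 1.405⁴ = 79.10
Step 5: 20.3 × 1.405⁵ = 111.14
Step 6: 20.3 × 1.405⁶ = 156.15
Step 7: 20.3 × 1.405⁷ = 219.40
Step 8: 20.3 × 1.405⁸ = 308.25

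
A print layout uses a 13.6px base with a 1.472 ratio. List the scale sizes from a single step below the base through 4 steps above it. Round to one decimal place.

Step -1: 13.6 ÷ 1.472 = 9.2
Step 0: 13.6px
Step 1: 13.6 × 1.472 = 20.0
Step 2: 13.6 × 1.472² = 29.5
Step 3: 13.6 × 1.472³ = 43.4
Step 4: 13.6 × 1.472⁴ = 63.9

9.2px, 13.6px, 20.0px, 29.5px, 43.4px, 63.9px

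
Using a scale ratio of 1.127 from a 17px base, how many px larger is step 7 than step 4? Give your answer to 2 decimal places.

11.83px

Step 4: 17.0 × 1.127⁴ = 27.4249px
Step 7: 17.0 × 1.127⁷ = 39.2569px
Difference: 39.2569 − 27.4249 = 11.8320px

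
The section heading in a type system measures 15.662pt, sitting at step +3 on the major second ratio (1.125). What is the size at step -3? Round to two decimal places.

15.662 ÷ 1.125⁶ = 15.662 ÷ 2.02729 ≈ 7.726

7.73pt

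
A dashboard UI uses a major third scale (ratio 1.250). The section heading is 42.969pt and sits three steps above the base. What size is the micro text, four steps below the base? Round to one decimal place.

42.969 ÷ 1.250⁷ = 42.969 ÷ 4.76837 ≈ 9.011

9.0pt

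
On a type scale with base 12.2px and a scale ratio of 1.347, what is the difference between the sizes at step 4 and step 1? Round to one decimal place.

Step 1: 12.2 × 1.347 = 16.433px
Step 4: 12.2 × 1.347⁴ = 40.163px
Difference: 40.163 − 16.433 = 23.730px

23.7px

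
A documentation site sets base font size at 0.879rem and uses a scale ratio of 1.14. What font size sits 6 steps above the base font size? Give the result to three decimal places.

Every step multiplies by the scale ratio.
0.879 × 1.14⁶ = 0.879 × 2.19497 ≈ 1.929

1.929rem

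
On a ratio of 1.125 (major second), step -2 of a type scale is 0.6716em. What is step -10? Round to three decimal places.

Moving from step -2 to step -10 is 8 steps down, so divide by r⁸.
0.6716 ÷ 1.125⁸ = 0.6716 ÷ 2.56578 ≈ 0.262

0.262em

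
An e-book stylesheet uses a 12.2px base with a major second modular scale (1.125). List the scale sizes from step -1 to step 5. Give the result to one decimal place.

Step -1: 12.2 ÷ 1.125 = 10.8
Step 0: 12.2px
Step 1: 12.2 × 1.125 = 13.7
Step 2: 12.2 × 1.125² = 15.4
Step 3: 12.2 × 1.125³ = 17.4
Step 4: 12.2 × 1.125⁴ = 19.5
Step 5: 12.2 × 1.125⁵ = 22.0

10.8px, 12.2px, 13.7px, 15.4px, 17.4px, 19.5px, 22.0px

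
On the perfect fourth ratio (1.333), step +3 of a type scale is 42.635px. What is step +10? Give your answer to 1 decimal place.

The gap is 10 − (3) = 7 steps, so the factor is 1.333^7.
42.635 × 1.333⁷ = 42.635 × 7.47844 ≈ 318.843

318.8px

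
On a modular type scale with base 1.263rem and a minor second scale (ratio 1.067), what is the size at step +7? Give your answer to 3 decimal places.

1.263 × 1.067⁷ = 1.263 × 1.57453 ≈ 1.989

1.989rem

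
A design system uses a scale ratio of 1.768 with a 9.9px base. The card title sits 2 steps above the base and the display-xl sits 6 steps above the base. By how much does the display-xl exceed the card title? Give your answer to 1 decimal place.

Step 2: 9.9 × 1.768² = 30.946px
Step 6: 9.9 × 1.768⁶ = 302.363px
Difference: 302.363 − 30.946 = 271.417px

271.4px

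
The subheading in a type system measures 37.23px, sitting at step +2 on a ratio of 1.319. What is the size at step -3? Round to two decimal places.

9.33px

Moving from step +2 to step -3 is 5 steps down, so divide by r⁵.
37.23 ÷ 1.319⁵ = 37.23 ÷ 3.99231 ≈ 9.325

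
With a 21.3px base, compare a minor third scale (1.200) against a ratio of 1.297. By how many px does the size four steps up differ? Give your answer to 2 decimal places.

Minor third: 21.3 × 1.200⁴ = 44.1677px
At 1.297: 21.3 × 1.297⁴ = 60.2753px
Difference: 60.2753 − 44.1677 = 16.1076px

16.11px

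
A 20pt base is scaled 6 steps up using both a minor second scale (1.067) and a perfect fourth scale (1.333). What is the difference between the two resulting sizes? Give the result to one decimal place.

Minor second: 20.0 × 1.067⁶ = 29.513pt
Perfect fourth: 20.0 × 1.333⁶ = 112.205pt
Difference: 112.205 − 29.513 = 82.692pt

82.7pt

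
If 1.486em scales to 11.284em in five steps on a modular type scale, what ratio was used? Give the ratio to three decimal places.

1.500

The ratio satisfies 1.486 × r⁵ = 11.284, so r = (11.284 / 1.486)^(1/5).
r = 7.5935^(1/5) ≈ 1.5000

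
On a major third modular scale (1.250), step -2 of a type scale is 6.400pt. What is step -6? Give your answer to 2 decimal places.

2.62pt

6.400 ÷ 1.250⁴ = 6.400 ÷ 2.44141 ≈ 2.621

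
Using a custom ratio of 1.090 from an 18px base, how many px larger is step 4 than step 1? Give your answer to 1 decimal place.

5.8px

Step 1: 18.0 × 1.090 = 19.620px
Step 4: 18.0 × 1.090⁴ = 25.408px
Difference: 25.408 − 19.620 = 5.788px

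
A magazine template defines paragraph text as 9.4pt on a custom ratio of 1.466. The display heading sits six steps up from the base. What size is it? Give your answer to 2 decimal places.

9.4 × 1.466⁶ = 9.4 × 9.92668 ≈ 93.31

93.31pt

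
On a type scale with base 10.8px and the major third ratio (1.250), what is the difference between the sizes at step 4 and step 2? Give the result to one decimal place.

Step 2: 10.8 × 1.250² = 16.875px
Step 4: 10.8 × 1.250⁴ = 26.367px
Difference: 26.367 − 16.875 = 9.492px

9.5px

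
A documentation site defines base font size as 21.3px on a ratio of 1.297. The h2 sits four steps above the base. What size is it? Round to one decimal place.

21.3 × 1.297⁴ = 21.3 × 2.82983 ≈ 60.28

60.3px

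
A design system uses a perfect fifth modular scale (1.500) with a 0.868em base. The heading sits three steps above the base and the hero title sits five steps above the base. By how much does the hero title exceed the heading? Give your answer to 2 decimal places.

Step 3: 0.868 × 1.500³ = 2.9295em
Step 5: 0.868 × 1.500⁵ = 6.5914em
Difference: 6.5914 − 2.9295 = 3.6619em

3.66em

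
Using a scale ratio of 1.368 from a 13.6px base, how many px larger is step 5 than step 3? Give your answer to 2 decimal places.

Step 3: 13.6 × 1.368³ = 34.8175px
Step 5: 13.6 × 1.368⁵ = 65.1582px
Difference: 65.1582 − 34.8175 = 30.3407px

30.34px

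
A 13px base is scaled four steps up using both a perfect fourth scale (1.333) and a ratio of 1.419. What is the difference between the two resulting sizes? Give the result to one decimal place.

Perfect fourth: 13.0 × 1.333⁴ = 41.045px
At 1.419: 13.0 × 1.419⁴ = 52.708px
Difference: 52.708 − 41.045 = 11.663px

11.7px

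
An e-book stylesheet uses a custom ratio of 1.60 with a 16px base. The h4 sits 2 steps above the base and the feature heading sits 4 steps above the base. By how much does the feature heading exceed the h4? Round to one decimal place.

Step 2: 16.0 × 1.60² = 40.960px
Step 4: 16.0 × 1.60⁴ = 104.858px
Difference: 104.858 − 40.960 = 63.898px

63.9px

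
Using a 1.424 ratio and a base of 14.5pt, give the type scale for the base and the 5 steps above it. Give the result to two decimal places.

14.50pt, 20.65pt, 29.40pt, 41.87pt, 59.62pt, 84.90pt

Step 0: 14.5pt
Step 1: 14.5 × 1.424 = 20.65
Step 2: 14.5 × 1.424² = 29.40
Step 3: 14.5 × 1.424³ = 41.87
Step 4: 14.5 × 1.424⁴ = 59.62
Step 5: 14.5 × 1.424⁵ = 84.90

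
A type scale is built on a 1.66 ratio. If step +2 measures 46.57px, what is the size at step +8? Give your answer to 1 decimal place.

46.57 × 1.66⁶ = 46.57 × 20.92418 ≈ 974.439

974.4px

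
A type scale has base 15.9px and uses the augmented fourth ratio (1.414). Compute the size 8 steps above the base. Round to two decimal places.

254.09px

Each step on a modular scale multiplies by the ratio, so the size n steps from the base is base × ratioⁿ.
15.9 × 1.414⁸ = 15.9 × 15.98068 ≈ 254.09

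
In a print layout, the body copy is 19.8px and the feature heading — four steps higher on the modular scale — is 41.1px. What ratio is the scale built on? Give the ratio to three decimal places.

The ratio satisfies 19.8 × r⁴ = 41.1, so r = (41.1 / 19.8)^(1/4).
r = 2.0758^(1/4) ≈ 1.2003

1.200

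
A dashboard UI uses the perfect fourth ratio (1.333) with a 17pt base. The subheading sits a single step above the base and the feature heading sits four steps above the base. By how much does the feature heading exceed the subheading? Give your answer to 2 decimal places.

Step 1: 17.0 × 1.333 = 22.6610pt
Step 4: 17.0 × 1.333⁴ = 53.6747pt
Difference: 53.6747 − 22.6610 = 31.0137pt

31.01pt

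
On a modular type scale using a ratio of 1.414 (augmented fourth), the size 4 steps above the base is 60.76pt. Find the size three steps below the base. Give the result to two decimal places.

60.76 ÷ 1.414⁷ = 60.76 ÷ 11.30175 ≈ 5.376

5.38pt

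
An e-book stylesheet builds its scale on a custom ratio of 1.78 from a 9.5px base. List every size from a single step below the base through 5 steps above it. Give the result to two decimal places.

Step -1: 9.5 ÷ 1.78 = 5.34
Step 0: 9.5px
Step 1: 9.5 × 1.78 = 16.91
Step 2: 9.5 × 1.78² = 30.10
Step 3: 9.5 × 1.78³ = 53.58
Step 4: 9.5 × 1.78⁴ = 95.37
Step 5: 9.5 × 1.78⁵ = 169.76

5.34px, 9.50px, 16.91px, 30.10px, 53.58px, 95.37px, 169.76px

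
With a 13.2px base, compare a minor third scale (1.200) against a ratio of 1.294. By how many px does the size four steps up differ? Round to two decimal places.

9.64px

Minor third: 13.2 × 1.200⁴ = 27.3715px
At 1.294: 13.2 × 1.294⁴ = 37.0093px
Difference: 37.0093 − 27.3715 = 9.6378px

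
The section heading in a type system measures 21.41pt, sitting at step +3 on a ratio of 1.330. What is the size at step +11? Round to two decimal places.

209.62pt

21.41 × 1.330⁸ = 21.41 × 9.79069 ≈ 209.619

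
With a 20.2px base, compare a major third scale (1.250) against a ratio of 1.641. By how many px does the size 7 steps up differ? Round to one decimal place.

551.0px

Major third: 20.2 × 1.250⁷ = 96.321px
At 1.641: 20.2 × 1.641⁷ = 647.309px
Difference: 647.309 − 96.321 = 550.988px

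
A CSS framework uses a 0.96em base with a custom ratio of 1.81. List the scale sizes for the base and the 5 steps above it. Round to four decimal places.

Step 0: 0.96em
Step 1: 0.96 × 1.81 = 1.7376
Step 2: 0.96 × 1.81² = 3.1451
Step 3: 0.96 × 1.81³ = 5.6926
Step 4: 0.96 × 1.81⁴ = 10.3035
Step 5: 0.96 × 1.81⁵ = 18.6494

0.9600em, 1.7376em, 3.1451em, 5.6926em, 10.3035em, 18.6494em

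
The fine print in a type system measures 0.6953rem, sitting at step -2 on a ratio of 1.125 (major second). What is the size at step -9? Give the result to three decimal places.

0.305rem

0.6953 ÷ 1.125⁷ = 0.6953 ÷ 2.28070 ≈ 0.305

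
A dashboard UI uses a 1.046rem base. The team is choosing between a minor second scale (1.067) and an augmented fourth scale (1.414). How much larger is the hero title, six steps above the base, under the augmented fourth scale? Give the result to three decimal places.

Minor second: 1.046 × 1.067⁶ = 1.54354rem
Augmented fourth: 1.046 × 1.414⁶ = 8.36042rem
Difference: 8.36042 − 1.54354 = 6.81688rem

6.817rem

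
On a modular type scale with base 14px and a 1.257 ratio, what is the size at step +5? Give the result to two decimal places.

A modular type scale is a geometric sequence: sizeₙ = base × rⁿ.
14.0 × 1.257⁵ = 14.0 × 3.13817 ≈ 43.93

43.93px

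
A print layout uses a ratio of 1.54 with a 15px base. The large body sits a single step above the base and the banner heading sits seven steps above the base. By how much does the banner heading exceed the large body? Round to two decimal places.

285.03px

Step 1: 15.0 × 1.54 = 23.1000px
Step 7: 15.0 × 1.54⁷ = 308.1316px
Difference: 308.1316 − 23.1000 = 285.0316px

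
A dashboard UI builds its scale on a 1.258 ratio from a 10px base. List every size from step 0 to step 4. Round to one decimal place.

10.0px, 12.6px, 15.8px, 19.9px, 25.0px

Step 0: 10px
Step 1: 10.0 × 1.258 = 12.6
Step 2: 10.0 × 1.258² = 15.8
Step 3: 10.0 × 1.258³ = 19.9
Step 4: 10.0 × 1.258⁴ = 25.0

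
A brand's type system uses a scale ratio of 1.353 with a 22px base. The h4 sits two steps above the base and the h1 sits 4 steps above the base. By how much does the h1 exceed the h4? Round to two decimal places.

33.45px

Step 2: 22.0 × 1.353² = 40.2734px
Step 4: 22.0 × 1.353⁴ = 73.7248px
Difference: 73.7248 − 40.2734 = 33.4514px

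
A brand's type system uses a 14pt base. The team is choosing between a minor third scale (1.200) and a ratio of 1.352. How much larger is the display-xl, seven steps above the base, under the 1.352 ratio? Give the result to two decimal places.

Minor third: 14.0 × 1.200⁷ = 50.1645pt
At 1.352: 14.0 × 1.352⁷ = 115.6019pt
Difference: 115.6019 − 50.1645 = 65.4374pt

65.44pt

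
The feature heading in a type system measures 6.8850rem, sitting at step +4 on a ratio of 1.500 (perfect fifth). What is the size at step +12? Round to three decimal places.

The gap is 12 − (4) = 8 steps, so the factor is 1.500^8.
6.8850 × 1.500⁸ = 6.8850 × 25.62891 ≈ 176.455

176.455rem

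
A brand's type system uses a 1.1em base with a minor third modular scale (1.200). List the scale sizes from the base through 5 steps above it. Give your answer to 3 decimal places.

1.100em, 1.320em, 1.584em, 1.901em, 2.281em, 2.737em

Step 0: 1.1em
Step 1: 1.1 × 1.200 = 1.320
Step 2: 1.1 × 1.200² = 1.584
Step 3: 1.1 × 1.200³ = 1.901
Step 4: 1.1 × 1.200⁴ = 2.281
Step 5: 1.1 × 1.200⁵ = 2.737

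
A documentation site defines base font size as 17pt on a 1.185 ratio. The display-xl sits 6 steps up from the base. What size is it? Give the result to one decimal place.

47.1pt

17.0 × 1.185⁶ = 17.0 × 2.76892 ≈ 47.07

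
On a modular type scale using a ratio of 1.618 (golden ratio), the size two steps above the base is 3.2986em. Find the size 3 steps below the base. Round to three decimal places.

3.2986 ÷ 1.618⁵ = 3.2986 ÷ 11.08901 ≈ 0.297

0.297em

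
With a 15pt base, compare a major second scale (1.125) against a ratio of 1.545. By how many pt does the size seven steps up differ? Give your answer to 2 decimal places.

Major second: 15.0 × 1.125⁷ = 34.2105pt
At 1.545: 15.0 × 1.545⁷ = 315.2032pt
Difference: 315.2032 − 34.2105 = 280.9927pt

280.99pt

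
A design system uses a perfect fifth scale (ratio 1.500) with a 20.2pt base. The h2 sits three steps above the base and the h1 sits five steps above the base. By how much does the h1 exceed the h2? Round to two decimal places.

Step 3: 20.2 × 1.500³ = 68.1750pt
Step 5: 20.2 × 1.500⁵ = 153.3937pt
Difference: 153.3937 − 68.1750 = 85.2187pt

85.22pt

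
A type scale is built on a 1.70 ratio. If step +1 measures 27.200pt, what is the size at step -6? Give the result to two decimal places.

0.66pt

The gap is -6 − (1) = -7 steps, so the factor is 1.70^-7.
27.200 ÷ 1.70⁷ = 27.200 ÷ 41.03387 ≈ 0.663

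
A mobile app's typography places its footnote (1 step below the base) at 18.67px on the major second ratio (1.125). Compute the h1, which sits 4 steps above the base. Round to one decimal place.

33.6px

The gap is 4 − (-1) = 5 steps, so the factor is 1.125^5.
18.67 × 1.125⁵ = 18.67 × 1.80203 ≈ 33.644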